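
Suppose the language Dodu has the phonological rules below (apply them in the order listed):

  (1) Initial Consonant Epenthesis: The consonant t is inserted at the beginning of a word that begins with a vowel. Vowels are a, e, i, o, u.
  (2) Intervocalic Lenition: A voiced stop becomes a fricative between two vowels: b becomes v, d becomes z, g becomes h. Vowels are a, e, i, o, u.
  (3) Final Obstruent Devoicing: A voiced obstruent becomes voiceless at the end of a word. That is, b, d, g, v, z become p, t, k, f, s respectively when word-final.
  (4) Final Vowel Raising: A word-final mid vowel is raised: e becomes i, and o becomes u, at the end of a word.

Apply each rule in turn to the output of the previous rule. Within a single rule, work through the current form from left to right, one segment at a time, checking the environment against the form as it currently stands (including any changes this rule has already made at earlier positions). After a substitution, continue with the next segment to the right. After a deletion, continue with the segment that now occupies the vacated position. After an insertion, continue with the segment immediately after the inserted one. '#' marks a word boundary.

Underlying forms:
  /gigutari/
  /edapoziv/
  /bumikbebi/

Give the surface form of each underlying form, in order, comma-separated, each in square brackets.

/gigutari/:
  (1) Initial Consonant Epenthesis: no change — [gigutari]
  (2) Intervocalic Lenition: [gigutari] → [gihutari]
  (3) Final Obstruent Devoicing: no change — [gihutari]
  (4) Final Vowel Raising: no change — [gihutari]
/edapoziv/:
  (1) Initial Consonant Epenthesis: [edapoziv] → [tedapoziv]
  (2) Intervocalic Lenition: [tedapoziv] → [tezapoziv]
  (3) Final Obstruent Devoicing: [tezapoziv] → [tezapozif]
  (4) Final Vowel Raising: no change — [tezapozif]
/bumikbebi/:
  (1) Initial Consonant Epenthesis: no change — [bumikbebi]
  (2) Intervocalic Lenition: [bumikbebi] → [bumikbevi]
  (3) Final Obstruent Devoicing: no change — [bumikbevi]
  (4) Final Vowel Raising: no change — [bumikbevi]

[gihutari], [tezapozif], [bumikbevi]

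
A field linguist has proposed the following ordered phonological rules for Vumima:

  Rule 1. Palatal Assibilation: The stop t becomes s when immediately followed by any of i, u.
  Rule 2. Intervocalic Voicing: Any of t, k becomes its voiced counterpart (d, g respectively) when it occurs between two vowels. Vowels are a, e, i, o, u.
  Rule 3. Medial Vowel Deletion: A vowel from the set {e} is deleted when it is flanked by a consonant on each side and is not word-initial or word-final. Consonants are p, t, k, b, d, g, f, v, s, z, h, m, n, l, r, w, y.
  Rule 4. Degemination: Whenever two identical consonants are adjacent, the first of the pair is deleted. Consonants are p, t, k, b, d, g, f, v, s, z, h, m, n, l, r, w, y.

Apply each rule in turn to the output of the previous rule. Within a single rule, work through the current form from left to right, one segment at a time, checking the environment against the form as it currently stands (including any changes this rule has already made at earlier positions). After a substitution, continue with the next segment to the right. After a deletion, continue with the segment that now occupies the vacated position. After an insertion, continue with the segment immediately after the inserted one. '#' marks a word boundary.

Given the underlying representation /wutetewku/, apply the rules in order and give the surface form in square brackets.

[wudwku]

Rule 1 Palatal Assibilation: no change — [wutetewku]
Rule 2 Intervocalic Voicing: [wutetewku] → [wudedewku]
Rule 3 Medial Vowel Deletion: [wudedewku] → [wuddwku]
Rule 4 Degemination: [wuddwku] → [wudwku]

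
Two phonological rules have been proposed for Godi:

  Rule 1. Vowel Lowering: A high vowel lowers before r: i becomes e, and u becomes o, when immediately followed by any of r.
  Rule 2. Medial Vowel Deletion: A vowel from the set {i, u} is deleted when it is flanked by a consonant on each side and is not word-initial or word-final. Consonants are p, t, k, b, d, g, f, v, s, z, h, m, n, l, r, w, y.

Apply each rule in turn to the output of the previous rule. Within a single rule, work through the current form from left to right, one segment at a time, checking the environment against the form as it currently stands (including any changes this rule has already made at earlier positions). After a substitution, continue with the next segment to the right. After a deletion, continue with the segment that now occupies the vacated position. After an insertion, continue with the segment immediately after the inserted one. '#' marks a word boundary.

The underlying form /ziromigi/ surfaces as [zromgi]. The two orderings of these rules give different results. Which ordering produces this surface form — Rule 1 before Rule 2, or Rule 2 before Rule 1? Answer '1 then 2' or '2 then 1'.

Order 1 then 2:
  1 Vowel Lowering: [ziromigi] → [zeromigi]
  2 Medial Vowel Deletion: [zeromigi] → [zeromgi]
  result: [zeromgi]
Order 2 then 1:
  2 Medial Vowel Deletion: [ziromigi] → [zromgi]
  1 Vowel Lowering: no change — [zromgi]
  result: [zromgi]

2 then 1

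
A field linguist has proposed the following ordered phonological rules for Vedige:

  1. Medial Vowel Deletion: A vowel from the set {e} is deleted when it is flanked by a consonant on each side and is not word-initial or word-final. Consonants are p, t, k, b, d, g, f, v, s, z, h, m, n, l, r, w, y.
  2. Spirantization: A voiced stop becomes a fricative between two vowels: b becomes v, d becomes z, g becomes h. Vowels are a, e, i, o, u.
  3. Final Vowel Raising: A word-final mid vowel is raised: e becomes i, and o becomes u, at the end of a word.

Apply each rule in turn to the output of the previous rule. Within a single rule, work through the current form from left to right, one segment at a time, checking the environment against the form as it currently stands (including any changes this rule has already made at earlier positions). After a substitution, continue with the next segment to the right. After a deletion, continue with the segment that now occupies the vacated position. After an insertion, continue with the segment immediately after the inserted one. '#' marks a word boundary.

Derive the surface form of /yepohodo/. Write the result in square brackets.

1 Medial Vowel Deletion: [yepohodo] → [ypohodo]
2 Spirantization: [ypohodo] → [ypohozo]
3 Final Vowel Raising: [ypohozo] → [ypohozu]

[ypohozu]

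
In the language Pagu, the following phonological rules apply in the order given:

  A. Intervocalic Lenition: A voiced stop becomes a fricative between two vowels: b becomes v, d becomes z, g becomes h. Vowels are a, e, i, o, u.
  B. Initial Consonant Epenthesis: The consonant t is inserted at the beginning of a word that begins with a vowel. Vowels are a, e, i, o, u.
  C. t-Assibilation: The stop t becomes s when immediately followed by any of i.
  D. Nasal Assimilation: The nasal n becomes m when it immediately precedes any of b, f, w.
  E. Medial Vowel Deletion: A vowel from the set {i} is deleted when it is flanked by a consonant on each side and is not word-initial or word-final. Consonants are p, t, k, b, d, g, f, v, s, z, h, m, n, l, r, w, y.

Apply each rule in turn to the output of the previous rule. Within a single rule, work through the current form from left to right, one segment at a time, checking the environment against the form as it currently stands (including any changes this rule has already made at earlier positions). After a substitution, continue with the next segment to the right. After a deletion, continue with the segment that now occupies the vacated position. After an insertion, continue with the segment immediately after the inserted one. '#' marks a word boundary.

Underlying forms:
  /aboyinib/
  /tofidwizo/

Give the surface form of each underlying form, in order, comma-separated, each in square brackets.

/aboyinib/:
  A Intervocalic Lenition: [aboyinib] → [avoyinib]
  B Initial Consonant Epenthesis: [avoyinib] → [tavoyinib]
  C t-Assibilation: no change — [tavoyinib]
  D Nasal Assimilation: no change — [tavoyinib]
  E Medial Vowel Deletion: [tavoyinib] → [tavoynb]
/tofidwizo/:
  A Intervocalic Lenition: no change — [tofidwizo]
  B Initial Consonant Epenthesis: no change — [tofidwizo]
  C t-Assibilation: no change — [tofidwizo]
  D Nasal Assimilation: no change — [tofidwizo]
  E Medial Vowel Deletion: [tofidwizo] → [tofdwzo]

[tavoynb], [tofdwzo]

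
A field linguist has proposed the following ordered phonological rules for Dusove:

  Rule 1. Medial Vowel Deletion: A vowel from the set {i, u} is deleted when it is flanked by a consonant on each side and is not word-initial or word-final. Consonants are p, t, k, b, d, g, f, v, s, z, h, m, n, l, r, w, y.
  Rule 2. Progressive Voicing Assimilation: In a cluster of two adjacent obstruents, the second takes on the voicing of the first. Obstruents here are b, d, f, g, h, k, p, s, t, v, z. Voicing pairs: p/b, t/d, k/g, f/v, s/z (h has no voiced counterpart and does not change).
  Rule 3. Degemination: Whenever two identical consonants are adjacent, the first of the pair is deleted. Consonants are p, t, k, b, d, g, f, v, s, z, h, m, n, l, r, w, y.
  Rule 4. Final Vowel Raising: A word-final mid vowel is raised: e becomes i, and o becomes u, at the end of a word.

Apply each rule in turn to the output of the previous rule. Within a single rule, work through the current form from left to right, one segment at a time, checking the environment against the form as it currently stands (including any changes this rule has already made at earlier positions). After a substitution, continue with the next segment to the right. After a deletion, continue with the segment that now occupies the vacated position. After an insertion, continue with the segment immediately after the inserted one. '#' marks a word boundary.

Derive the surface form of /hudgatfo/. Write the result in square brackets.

Rule 1 Medial Vowel Deletion: [hudgatfo] → [hdgatfo]
Rule 2 Progressive Voicing Assimilation: [hdgatfo] → [htkatfo]
Rule 3 Degemination: no change — [htkatfo]
Rule 4 Final Vowel Raising: [htkatfo] → [htkatfu]

[htkatfu]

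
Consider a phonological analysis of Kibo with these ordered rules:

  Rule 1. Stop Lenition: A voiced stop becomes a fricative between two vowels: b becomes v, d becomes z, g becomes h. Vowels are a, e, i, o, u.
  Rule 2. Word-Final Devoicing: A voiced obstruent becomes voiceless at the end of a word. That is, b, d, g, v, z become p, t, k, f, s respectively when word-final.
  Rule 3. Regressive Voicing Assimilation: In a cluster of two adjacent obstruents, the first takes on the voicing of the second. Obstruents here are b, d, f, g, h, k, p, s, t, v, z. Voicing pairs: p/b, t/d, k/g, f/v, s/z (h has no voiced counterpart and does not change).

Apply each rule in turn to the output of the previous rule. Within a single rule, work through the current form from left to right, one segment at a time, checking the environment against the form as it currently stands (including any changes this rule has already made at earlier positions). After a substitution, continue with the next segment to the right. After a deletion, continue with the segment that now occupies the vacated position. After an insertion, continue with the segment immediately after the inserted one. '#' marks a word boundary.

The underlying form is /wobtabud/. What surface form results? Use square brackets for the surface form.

Rule 1 Stop Lenition: [wobtabud] → [wobtavud]
Rule 2 Word-Final Devoicing: [wobtavud] → [wobtavut]
Rule 3 Regressive Voicing Assimilation: [wobtavut] → [woptavut]

[woptavut]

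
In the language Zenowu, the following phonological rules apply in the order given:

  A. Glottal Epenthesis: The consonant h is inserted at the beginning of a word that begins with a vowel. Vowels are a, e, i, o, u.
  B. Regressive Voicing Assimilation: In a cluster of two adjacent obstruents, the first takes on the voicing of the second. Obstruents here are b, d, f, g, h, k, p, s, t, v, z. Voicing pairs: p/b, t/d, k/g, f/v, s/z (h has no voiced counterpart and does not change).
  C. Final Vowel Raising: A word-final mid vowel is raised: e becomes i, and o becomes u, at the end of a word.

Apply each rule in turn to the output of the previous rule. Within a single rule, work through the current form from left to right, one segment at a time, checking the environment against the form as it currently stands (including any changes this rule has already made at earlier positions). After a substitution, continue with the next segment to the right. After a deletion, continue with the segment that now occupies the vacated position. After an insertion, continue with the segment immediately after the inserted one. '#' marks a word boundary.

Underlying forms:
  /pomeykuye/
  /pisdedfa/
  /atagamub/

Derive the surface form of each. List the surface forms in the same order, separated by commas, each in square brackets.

/pomeykuye/:
  A Glottal Epenthesis: no change — [pomeykuye]
  B Regressive Voicing Assimilation: no change — [pomeykuye]
  C Final Vowel Raising: [pomeykuye] → [pomeykuyi]
/pisdedfa/:
  A Glottal Epenthesis: no change — [pisdedfa]
  B Regressive Voicing Assimilation: [pisdedfa] → [pizdetfa]
  C Final Vowel Raising: no change — [pizdetfa]
/atagamub/:
  A Glottal Epenthesis: [atagamub] → [hatagamub]
  B Regressive Voicing Assimilation: no change — [hatagamub]
  C Final Vowel Raising: no change — [hatagamub]

[pomeykuyi], [pizdetfa], [hatagamub]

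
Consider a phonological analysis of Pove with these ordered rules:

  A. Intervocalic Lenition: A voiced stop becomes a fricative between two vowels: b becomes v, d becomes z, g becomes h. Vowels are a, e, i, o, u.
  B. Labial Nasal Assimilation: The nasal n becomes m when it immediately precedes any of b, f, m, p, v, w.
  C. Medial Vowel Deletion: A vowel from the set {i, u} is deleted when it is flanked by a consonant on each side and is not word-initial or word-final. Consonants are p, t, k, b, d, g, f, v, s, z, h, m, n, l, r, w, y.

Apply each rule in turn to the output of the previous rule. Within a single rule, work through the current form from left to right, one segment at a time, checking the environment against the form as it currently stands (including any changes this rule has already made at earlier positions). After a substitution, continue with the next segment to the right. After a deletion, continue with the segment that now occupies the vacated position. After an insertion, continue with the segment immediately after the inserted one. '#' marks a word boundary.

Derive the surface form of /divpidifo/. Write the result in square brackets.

A Intervocalic Lenition: [divpidifo] → [divpizifo]
B Labial Nasal Assimilation: no change — [divpizifo]
C Medial Vowel Deletion: [divpizifo] → [dvpzfo]

[dvpzfo]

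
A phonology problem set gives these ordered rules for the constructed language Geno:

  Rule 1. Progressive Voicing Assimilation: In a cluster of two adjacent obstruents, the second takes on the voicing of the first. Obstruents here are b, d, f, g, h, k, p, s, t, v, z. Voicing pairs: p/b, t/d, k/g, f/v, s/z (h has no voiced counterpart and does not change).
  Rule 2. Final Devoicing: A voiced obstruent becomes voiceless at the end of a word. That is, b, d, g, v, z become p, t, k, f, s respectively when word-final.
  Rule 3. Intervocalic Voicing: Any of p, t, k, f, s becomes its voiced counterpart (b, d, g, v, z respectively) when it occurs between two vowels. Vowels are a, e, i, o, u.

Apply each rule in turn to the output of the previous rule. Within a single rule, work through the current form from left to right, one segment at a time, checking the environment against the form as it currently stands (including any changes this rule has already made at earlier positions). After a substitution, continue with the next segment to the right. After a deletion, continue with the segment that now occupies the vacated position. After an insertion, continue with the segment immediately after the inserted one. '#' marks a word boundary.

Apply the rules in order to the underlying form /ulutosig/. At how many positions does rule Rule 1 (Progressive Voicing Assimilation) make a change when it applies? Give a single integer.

0

Rule 1 Progressive Voicing Assimilation: no change — [ulutosig]
Rule 2 Final Devoicing: [ulutosig] → [ulutosik]
Rule 3 Intervocalic Voicing: [ulutosik] → [uludozik]
Rule Rule 1 changed 0 position(s).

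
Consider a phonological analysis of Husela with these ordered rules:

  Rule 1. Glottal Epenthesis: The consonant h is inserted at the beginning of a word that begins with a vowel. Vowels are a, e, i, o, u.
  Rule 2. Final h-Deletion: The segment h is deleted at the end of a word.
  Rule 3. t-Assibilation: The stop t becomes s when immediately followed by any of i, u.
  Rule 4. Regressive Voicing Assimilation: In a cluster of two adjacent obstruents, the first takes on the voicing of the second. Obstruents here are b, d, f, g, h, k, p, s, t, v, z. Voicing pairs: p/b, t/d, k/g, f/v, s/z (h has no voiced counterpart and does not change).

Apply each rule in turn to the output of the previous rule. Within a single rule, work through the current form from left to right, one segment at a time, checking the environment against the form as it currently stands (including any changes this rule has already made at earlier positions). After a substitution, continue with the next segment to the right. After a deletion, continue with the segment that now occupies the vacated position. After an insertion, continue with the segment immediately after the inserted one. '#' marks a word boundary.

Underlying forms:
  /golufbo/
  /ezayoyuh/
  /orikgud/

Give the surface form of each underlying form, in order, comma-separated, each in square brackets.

[goluvbo], [hezayoyu], [horiggud]

/golufbo/:
  Rule 1 Glottal Epenthesis: no change — [golufbo]
  Rule 2 Final h-Deletion: no change — [golufbo]
  Rule 3 t-Assibilation: no change — [golufbo]
  Rule 4 Regressive Voicing Assimilation: [golufbo] → [goluvbo]
/ezayoyuh/:
  Rule 1 Glottal Epenthesis: [ezayoyuh] → [hezayoyuh]
  Rule 2 Final h-Deletion: [hezayoyuh] → [hezayoyu]
  Rule 3 t-Assibilation: no change — [hezayoyu]
  Rule 4 Regressive Voicing Assimilation: no change — [hezayoyu]
/orikgud/:
  Rule 1 Glottal Epenthesis: [orikgud] → [horikgud]
  Rule 2 Final h-Deletion: no change — [horikgud]
  Rule 3 t-Assibilation: no change — [horikgud]
  Rule 4 Regressive Voicing Assimilation: [horikgud] → [horiggud]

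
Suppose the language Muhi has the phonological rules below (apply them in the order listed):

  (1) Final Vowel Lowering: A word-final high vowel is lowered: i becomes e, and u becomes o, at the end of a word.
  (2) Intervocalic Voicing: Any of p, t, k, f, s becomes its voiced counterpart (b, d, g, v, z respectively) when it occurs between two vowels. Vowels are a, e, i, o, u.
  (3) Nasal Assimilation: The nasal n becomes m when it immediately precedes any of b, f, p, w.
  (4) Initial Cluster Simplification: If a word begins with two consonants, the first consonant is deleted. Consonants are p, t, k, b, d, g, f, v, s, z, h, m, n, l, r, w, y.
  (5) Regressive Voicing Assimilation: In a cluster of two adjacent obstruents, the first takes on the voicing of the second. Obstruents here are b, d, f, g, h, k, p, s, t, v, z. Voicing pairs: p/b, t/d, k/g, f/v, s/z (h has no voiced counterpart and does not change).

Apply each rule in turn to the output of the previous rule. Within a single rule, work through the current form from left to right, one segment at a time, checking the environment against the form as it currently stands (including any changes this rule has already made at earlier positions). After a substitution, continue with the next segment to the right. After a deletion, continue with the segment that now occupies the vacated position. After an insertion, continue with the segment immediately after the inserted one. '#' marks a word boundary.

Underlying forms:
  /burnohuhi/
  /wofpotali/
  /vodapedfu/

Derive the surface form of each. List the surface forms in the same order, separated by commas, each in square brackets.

/burnohuhi/:
  (1) Final Vowel Lowering: [burnohuhi] → [burnohuhe]
  (2) Intervocalic Voicing: no change — [burnohuhe]
  (3) Nasal Assimilation: no change — [burnohuhe]
  (4) Initial Cluster Simplification: no change — [burnohuhe]
  (5) Regressive Voicing Assimilation: no change — [burnohuhe]
/wofpotali/:
  (1) Final Vowel Lowering: [wofpotali] → [wofpotale]
  (2) Intervocalic Voicing: [wofpotale] → [wofpodale]
  (3) Nasal Assimilation: no change — [wofpodale]
  (4) Initial Cluster Simplification: no change — [wofpodale]
  (5) Regressive Voicing Assimilation: no change — [wofpodale]
/vodapedfu/:
  (1) Final Vowel Lowering: [vodapedfu] → [vodapedfo]
  (2) Intervocalic Voicing: [vodapedfo] → [vodabedfo]
  (3) Nasal Assimilation: no change — [vodabedfo]
  (4) Initial Cluster Simplification: no change — [vodabedfo]
  (5) Regressive Voicing Assimilation: [vodabedfo] → [vodabetfo]

[burnohuhe], [wofpodale], [vodabetfo]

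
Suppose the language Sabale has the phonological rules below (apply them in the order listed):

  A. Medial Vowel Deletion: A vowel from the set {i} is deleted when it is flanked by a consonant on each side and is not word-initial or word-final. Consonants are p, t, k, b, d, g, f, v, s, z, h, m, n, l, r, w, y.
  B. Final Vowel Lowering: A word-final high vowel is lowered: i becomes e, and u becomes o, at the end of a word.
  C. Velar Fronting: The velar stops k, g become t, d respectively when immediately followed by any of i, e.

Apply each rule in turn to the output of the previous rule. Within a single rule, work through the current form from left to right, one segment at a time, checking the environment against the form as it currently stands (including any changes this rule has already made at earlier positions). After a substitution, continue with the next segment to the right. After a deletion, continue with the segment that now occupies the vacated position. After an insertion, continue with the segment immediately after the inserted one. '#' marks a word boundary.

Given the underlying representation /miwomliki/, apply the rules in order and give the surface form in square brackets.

A Medial Vowel Deletion: [miwomliki] → [mwomlki]
B Final Vowel Lowering: [mwomlki] → [mwomlke]
C Velar Fronting: [mwomlke] → [mwomlte]

[mwomlte]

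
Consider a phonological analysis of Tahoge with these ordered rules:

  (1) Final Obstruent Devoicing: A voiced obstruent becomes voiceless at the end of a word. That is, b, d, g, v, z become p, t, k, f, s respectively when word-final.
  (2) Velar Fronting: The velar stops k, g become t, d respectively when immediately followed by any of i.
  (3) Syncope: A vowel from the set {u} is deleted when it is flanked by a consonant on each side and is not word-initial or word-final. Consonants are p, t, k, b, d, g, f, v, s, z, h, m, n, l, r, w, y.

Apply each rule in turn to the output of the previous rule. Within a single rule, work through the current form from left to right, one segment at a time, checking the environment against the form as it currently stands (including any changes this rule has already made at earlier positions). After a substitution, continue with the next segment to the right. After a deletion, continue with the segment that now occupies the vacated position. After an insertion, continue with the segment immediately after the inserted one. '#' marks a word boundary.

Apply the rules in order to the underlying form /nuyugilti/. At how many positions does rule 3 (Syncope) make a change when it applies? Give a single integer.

2

(1) Final Obstruent Devoicing: no change — [nuyugilti]
(2) Velar Fronting: [nuyugilti] → [nuyudilti]
(3) Syncope: [nuyudilti] → [nydilti]
Rule 3 changed 2 position(s).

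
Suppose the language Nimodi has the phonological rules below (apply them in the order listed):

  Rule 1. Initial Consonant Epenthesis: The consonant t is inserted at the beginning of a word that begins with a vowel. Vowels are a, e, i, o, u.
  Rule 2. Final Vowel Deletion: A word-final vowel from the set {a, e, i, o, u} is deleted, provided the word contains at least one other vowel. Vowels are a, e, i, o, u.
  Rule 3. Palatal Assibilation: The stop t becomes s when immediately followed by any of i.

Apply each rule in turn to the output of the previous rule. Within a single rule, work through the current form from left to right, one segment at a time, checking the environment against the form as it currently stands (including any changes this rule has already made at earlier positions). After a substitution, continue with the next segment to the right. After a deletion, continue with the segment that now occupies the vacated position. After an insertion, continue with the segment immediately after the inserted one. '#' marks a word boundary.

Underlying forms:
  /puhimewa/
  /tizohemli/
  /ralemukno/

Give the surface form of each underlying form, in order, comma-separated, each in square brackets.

[puhimew], [sizoheml], [ralemukn]

/puhimewa/:
  Rule 1 Initial Consonant Epenthesis: no change — [puhimewa]
  Rule 2 Final Vowel Deletion: [puhimewa] → [puhimew]
  Rule 3 Palatal Assibilation: no change — [puhimew]
/tizohemli/:
  Rule 1 Initial Consonant Epenthesis: no change — [tizohemli]
  Rule 2 Final Vowel Deletion: [tizohemli] → [tizoheml]
  Rule 3 Palatal Assibilation: [tizoheml] → [sizoheml]
/ralemukno/:
  Rule 1 Initial Consonant Epenthesis: no change — [ralemukno]
  Rule 2 Final Vowel Deletion: [ralemukno] → [ralemukn]
  Rule 3 Palatal Assibilation: no change — [ralemukn]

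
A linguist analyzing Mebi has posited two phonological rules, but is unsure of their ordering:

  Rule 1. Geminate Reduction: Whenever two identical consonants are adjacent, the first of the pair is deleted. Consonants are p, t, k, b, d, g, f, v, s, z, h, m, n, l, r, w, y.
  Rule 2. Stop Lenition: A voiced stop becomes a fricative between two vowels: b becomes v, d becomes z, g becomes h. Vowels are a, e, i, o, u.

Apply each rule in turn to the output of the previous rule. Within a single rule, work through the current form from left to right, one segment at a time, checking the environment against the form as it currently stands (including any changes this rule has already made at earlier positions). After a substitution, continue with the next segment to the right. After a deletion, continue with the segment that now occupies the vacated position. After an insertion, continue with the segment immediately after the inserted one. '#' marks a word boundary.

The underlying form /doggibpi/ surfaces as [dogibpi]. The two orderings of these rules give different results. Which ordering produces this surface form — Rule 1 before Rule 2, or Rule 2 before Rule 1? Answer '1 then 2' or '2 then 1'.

2 then 1

Order 1 then 2:
  1 Geminate Reduction: [doggibpi] → [dogibpi]
  2 Stop Lenition: [dogibpi] → [dohibpi]
  result: [dohibpi]
Order 2 then 1:
  2 Stop Lenition: no change — [doggibpi]
  1 Geminate Reduction: [doggibpi] → [dogibpi]
  result: [dogibpi]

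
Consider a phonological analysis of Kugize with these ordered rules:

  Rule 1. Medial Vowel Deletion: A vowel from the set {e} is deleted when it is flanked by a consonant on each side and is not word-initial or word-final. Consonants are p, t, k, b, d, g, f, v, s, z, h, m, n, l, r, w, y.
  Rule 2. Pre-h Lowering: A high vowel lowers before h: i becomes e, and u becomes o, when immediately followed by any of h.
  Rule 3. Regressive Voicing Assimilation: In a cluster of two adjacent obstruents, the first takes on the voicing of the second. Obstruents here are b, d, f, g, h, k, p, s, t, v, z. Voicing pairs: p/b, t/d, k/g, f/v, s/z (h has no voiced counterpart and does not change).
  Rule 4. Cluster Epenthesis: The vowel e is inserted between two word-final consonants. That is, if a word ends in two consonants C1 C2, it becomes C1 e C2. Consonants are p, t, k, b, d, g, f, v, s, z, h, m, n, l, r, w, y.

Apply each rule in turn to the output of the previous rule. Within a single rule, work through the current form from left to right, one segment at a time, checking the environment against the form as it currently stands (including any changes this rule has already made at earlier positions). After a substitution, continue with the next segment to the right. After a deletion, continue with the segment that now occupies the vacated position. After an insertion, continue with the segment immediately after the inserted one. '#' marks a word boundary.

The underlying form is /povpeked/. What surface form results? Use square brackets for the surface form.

Rule 1 Medial Vowel Deletion: [povpeked] → [povpkd]
Rule 2 Pre-h Lowering: no change — [povpkd]
Rule 3 Regressive Voicing Assimilation: [povpkd] → [pofpgd]
Rule 4 Cluster Epenthesis: [pofpgd] → [pofpged]

[pofpged]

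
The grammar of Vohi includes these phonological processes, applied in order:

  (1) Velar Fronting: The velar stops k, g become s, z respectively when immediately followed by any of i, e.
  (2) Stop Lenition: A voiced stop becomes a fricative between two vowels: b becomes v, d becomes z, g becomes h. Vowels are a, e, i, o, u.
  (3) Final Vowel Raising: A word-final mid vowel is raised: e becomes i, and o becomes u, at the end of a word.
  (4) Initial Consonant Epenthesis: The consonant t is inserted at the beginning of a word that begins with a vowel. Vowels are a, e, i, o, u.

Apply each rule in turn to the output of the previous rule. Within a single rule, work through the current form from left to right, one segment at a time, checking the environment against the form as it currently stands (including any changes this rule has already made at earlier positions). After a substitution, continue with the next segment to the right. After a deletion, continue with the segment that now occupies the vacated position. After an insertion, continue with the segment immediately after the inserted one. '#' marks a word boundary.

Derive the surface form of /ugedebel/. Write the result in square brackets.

[tuzezevel]

(1) Velar Fronting: [ugedebel] → [uzedebel]
(2) Stop Lenition: [uzedebel] → [uzezevel]
(3) Final Vowel Raising: no change — [uzezevel]
(4) Initial Consonant Epenthesis: [uzezevel] → [tuzezevel]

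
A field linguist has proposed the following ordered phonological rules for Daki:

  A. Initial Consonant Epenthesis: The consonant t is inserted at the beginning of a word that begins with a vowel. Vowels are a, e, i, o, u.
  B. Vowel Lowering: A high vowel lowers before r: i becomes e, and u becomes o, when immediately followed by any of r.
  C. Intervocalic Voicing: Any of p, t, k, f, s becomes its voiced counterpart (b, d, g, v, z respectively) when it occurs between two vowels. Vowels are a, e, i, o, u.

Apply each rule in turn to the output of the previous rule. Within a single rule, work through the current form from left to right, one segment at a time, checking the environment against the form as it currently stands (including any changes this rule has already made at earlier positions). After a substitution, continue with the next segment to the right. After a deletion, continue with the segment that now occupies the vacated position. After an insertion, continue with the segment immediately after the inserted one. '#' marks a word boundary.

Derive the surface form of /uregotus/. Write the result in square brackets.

[toregodus]

A Initial Consonant Epenthesis: [uregotus] → [turegotus]
B Vowel Lowering: [turegotus] → [toregotus]
C Intervocalic Voicing: [toregotus] → [toregodus]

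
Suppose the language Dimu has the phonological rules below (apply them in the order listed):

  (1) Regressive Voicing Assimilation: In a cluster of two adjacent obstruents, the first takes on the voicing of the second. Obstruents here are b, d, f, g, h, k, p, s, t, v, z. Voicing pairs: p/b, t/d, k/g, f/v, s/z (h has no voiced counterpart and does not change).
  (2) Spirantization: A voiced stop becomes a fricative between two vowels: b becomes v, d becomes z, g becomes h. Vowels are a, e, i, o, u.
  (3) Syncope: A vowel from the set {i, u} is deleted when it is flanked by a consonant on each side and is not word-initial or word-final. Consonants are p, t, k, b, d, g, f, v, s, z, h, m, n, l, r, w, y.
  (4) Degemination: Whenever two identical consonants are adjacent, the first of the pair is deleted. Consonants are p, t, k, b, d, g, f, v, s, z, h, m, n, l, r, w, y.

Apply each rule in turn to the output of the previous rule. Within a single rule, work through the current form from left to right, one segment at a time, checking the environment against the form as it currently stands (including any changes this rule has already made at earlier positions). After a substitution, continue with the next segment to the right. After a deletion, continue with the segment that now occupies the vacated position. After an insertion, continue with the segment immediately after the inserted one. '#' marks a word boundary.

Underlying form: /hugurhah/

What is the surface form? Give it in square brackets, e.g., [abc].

[hrhah]

(1) Regressive Voicing Assimilation: no change — [hugurhah]
(2) Spirantization: [hugurhah] → [huhurhah]
(3) Syncope: [huhurhah] → [hhrhah]
(4) Degemination: [hhrhah] → [hrhah]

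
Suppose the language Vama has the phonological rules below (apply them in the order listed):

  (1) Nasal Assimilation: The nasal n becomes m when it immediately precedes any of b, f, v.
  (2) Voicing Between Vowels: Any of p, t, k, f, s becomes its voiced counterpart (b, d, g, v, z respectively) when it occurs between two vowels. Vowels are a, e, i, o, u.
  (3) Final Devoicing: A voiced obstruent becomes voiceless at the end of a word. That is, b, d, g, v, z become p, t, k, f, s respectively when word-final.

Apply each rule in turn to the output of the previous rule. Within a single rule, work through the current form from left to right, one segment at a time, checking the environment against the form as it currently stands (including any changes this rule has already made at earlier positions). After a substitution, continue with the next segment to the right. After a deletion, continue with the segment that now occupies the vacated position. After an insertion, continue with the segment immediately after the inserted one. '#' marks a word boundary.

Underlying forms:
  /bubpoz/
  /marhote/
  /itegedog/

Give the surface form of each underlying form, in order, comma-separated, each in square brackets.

[bubpos], [marhode], [idegedok]

/bubpoz/:
  (1) Nasal Assimilation: no change — [bubpoz]
  (2) Voicing Between Vowels: no change — [bubpoz]
  (3) Final Devoicing: [bubpoz] → [bubpos]
/marhote/:
  (1) Nasal Assimilation: no change — [marhote]
  (2) Voicing Between Vowels: [marhote] → [marhode]
  (3) Final Devoicing: no change — [marhode]
/itegedog/:
  (1) Nasal Assimilation: no change — [itegedog]
  (2) Voicing Between Vowels: [itegedog] → [idegedog]
  (3) Final Devoicing: [idegedog] → [idegedok]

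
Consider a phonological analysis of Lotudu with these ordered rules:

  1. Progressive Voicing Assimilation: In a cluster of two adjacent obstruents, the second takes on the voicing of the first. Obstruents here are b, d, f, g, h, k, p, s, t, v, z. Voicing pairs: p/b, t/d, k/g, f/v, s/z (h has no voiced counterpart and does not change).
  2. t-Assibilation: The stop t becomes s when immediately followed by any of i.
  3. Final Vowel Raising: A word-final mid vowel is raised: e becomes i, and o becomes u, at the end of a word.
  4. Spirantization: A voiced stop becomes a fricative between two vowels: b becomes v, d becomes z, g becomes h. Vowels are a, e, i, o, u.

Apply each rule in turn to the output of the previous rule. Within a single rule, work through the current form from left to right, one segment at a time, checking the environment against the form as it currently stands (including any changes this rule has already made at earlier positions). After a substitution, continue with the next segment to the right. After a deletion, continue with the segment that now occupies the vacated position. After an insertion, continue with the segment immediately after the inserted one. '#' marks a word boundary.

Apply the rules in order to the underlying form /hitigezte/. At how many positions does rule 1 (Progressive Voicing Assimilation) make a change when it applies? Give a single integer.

1

1 Progressive Voicing Assimilation: [hitigezte] → [hitigezde]
2 t-Assibilation: [hitigezde] → [hisigezde]
3 Final Vowel Raising: [hisigezde] → [hisigezdi]
4 Spirantization: [hisigezdi] → [hisihezdi]
Rule 1 changed 1 position(s).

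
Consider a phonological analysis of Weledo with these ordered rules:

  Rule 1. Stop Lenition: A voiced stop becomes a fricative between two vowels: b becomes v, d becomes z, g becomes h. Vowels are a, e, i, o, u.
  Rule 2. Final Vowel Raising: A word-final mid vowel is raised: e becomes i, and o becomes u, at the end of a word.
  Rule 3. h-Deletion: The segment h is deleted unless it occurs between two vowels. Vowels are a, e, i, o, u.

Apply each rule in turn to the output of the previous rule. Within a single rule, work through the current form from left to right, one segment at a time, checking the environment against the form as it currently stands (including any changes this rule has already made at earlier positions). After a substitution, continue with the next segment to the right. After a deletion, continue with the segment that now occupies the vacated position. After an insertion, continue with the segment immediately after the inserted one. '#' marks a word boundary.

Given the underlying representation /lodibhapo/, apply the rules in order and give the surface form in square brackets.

[lozibapu]

Rule 1 Stop Lenition: [lodibhapo] → [lozibhapo]
Rule 2 Final Vowel Raising: [lozibhapo] → [lozibhapu]
Rule 3 h-Deletion: [lozibhapu] → [lozibapu]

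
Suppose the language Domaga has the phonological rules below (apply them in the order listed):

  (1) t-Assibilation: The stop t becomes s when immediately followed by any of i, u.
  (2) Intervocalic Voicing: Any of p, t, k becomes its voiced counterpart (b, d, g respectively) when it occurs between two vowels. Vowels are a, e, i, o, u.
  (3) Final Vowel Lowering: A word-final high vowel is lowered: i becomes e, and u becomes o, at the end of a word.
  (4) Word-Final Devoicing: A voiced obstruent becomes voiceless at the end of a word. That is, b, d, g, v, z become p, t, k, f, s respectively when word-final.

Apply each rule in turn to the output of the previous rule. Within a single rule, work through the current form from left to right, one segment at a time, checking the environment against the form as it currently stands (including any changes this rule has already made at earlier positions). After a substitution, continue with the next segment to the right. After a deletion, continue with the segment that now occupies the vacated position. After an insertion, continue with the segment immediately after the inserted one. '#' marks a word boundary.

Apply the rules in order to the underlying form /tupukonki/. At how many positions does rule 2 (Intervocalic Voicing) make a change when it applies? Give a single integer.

2

(1) t-Assibilation: [tupukonki] → [supukonki]
(2) Intervocalic Voicing: [supukonki] → [subugonki]
(3) Final Vowel Lowering: [subugonki] → [subugonke]
(4) Word-Final Devoicing: no change — [subugonke]
Rule 2 changed 2 position(s).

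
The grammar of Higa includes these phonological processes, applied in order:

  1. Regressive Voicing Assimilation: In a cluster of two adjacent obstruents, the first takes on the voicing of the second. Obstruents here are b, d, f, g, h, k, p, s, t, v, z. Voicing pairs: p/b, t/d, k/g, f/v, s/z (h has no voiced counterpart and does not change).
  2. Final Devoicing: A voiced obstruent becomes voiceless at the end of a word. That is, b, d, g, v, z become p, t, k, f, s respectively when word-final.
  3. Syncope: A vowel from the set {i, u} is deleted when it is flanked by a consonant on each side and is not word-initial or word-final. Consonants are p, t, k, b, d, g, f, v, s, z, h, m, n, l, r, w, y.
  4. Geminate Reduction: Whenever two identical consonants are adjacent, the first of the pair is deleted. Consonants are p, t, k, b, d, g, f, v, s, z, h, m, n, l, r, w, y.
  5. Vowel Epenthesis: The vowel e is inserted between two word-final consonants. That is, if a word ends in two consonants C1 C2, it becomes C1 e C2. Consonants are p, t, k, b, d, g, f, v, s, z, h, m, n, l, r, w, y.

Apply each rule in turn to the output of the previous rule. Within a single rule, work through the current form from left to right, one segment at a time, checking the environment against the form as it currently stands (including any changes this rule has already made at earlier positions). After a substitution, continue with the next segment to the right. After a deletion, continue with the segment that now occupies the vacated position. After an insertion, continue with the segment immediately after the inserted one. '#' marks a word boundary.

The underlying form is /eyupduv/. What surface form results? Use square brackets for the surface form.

1 Regressive Voicing Assimilation: [eyupduv] → [eyubduv]
2 Final Devoicing: [eyubduv] → [eyubduf]
3 Syncope: [eyubduf] → [eybdf]
4 Geminate Reduction: no change — [eybdf]
5 Vowel Epenthesis: [eybdf] → [eybdef]

[eybdef]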